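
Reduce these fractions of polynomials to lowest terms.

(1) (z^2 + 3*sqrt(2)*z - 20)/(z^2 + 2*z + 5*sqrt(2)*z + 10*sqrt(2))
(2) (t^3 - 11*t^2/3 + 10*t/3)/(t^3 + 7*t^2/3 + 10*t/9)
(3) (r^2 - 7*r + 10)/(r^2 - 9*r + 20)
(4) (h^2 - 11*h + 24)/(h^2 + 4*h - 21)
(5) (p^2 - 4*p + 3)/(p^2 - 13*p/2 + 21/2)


(1) = (z - 2*sqrt(2))/(z + 2)
(2) = (9*t^2 - 33*t + 30)/(9*t^2 + 21*t + 10)
(3) = (r - 2)/(r - 4)
(4) = (h - 8)/(h + 7)
(5) = (2*p - 2)/(2*p - 7)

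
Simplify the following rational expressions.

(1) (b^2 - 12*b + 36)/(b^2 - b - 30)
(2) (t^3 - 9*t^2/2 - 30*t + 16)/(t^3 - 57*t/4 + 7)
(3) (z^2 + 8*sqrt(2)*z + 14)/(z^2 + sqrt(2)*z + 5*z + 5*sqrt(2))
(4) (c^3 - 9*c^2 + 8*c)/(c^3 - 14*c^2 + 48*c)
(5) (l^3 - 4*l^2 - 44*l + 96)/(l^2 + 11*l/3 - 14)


(1) = (b - 6)/(b + 5)
(2) = (2*t - 16)/(2*t - 7)
(3) = (z + 7*sqrt(2))/(z + 5)
(4) = (c - 1)/(c - 6)
(5) = (3*l^2 - 30*l + 48)/(3*l - 7)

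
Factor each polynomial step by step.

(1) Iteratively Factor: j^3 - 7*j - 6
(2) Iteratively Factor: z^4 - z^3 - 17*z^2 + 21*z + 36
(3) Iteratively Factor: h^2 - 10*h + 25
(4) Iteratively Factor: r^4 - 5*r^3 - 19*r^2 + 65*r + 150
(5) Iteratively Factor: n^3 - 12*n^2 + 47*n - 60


(1) = (j + 1)*(j^2 - j - 6) = (j - 3)*(j + 1)*(j + 2)
(2) = (z - 3)*(z^3 + 2*z^2 - 11*z - 12) = (z - 3)*(z + 1)*(z^2 + z - 12) = (z - 3)^2*(z + 1)*(z + 4)
(3) = (h - 5)*(h - 5)
(4) = (r - 5)*(r^3 - 19*r - 30) = (r - 5)*(r + 3)*(r^2 - 3*r - 10) = (r - 5)^2*(r + 3)*(r + 2)
(5) = (n - 3)*(n^2 - 9*n + 20) = (n - 5)*(n - 3)*(n - 4)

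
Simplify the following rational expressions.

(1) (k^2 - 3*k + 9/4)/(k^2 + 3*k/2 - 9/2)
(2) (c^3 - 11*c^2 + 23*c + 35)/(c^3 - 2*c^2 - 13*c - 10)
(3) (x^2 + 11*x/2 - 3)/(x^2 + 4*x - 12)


(1) = (2*k - 3)/(2*k + 6)
(2) = (c - 7)/(c + 2)
(3) = (2*x - 1)/(2*x - 4)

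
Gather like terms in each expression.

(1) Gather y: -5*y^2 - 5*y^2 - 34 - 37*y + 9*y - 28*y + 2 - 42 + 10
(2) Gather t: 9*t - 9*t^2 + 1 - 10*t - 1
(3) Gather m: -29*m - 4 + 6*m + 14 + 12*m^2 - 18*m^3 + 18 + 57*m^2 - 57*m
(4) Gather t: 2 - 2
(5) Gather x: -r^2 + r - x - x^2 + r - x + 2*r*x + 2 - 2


(1) = -10*y^2 - 56*y - 64
(2) = -9*t^2 - t
(3) = -18*m^3 + 69*m^2 - 80*m + 28
(4) = 0
(5) = -r^2 + 2*r - x^2 + x*(2*r - 2)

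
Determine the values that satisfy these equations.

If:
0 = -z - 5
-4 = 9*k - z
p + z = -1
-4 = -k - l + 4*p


Then:
k = -1
l = 21
p = 4
z = -5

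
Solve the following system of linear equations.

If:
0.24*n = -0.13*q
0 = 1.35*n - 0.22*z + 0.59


Then:
n = 0.162962962962963*z - 0.437037037037037
q = 0.806837606837607 - 0.300854700854701*z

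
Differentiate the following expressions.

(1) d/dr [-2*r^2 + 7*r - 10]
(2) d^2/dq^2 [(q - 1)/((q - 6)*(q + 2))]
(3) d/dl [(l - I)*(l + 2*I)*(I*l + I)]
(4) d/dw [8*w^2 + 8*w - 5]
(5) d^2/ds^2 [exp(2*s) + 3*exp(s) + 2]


(1) = 7 - 4*r
(2) = 2*(q^3 - 3*q^2 + 48*q - 76)/(q^6 - 12*q^5 + 12*q^4 + 224*q^3 - 144*q^2 - 1728*q - 1728)
(3) = 3*I*l^2 + 2*l*(-1 + I) - 1 + 2*I
(4) = 16*w + 8
(5) = (4*exp(s) + 3)*exp(s)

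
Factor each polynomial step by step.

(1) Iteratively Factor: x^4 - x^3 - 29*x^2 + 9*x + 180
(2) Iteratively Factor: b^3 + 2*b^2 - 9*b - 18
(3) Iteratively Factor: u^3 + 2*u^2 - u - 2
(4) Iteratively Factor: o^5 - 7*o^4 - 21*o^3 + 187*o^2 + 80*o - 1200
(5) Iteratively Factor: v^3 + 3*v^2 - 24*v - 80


(1) = (x + 3)*(x^3 - 4*x^2 - 17*x + 60) = (x - 3)*(x + 3)*(x^2 - x - 20) = (x - 3)*(x + 3)*(x + 4)*(x - 5)
(2) = (b + 3)*(b^2 - b - 6) = (b + 2)*(b + 3)*(b - 3)
(3) = (u + 1)*(u^2 + u - 2) = (u + 1)*(u + 2)*(u - 1)
(4) = (o - 5)*(o^4 - 2*o^3 - 31*o^2 + 32*o + 240) = (o - 5)*(o - 4)*(o^3 + 2*o^2 - 23*o - 60) = (o - 5)*(o - 4)*(o + 4)*(o^2 - 2*o - 15) = (o - 5)^2*(o - 4)*(o + 4)*(o + 3)
(5) = (v - 5)*(v^2 + 8*v + 16) = (v - 5)*(v + 4)*(v + 4)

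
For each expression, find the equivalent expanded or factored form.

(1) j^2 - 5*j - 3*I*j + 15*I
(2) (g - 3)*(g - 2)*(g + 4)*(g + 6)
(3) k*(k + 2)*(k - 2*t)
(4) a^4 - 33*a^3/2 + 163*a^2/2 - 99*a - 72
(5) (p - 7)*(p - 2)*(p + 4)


(1) = (j - 5)*(j - 3*I)
(2) = g^4 + 5*g^3 - 20*g^2 - 60*g + 144
(3) = k^3 - 2*k^2*t + 2*k^2 - 4*k*t
(4) = (a - 8)*(a - 6)*(a - 3)*(a + 1/2)
(5) = p^3 - 5*p^2 - 22*p + 56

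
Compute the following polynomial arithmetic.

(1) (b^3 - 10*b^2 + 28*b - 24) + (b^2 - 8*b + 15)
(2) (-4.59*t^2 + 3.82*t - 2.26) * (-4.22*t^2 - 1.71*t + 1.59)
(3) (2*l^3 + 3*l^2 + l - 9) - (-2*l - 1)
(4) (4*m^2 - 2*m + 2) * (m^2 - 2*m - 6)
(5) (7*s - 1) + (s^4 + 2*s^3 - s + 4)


(1) = b^3 - 9*b^2 + 20*b - 9
(2) = 19.3698*t^4 - 8.2715*t^3 - 4.2931*t^2 + 9.9384*t - 3.5934
(3) = 2*l^3 + 3*l^2 + 3*l - 8
(4) = 4*m^4 - 10*m^3 - 18*m^2 + 8*m - 12
(5) = s^4 + 2*s^3 + 6*s + 3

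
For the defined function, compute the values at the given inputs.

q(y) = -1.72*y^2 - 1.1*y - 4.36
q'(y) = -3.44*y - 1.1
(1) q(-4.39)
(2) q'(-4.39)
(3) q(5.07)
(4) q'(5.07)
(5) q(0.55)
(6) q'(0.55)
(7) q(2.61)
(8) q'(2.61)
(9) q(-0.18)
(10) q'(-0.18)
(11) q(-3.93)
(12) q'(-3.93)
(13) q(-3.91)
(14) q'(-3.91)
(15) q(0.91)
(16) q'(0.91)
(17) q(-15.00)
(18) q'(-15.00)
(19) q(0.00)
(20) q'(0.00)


(1) = -32.68
(2) = 14.00
(3) = -54.15
(4) = -18.54
(5) = -5.49
(6) = -2.99
(7) = -18.95
(8) = -10.08
(9) = -4.22
(10) = -0.48
(11) = -26.60
(12) = 12.42
(13) = -26.35
(14) = 12.35
(15) = -6.79
(16) = -4.23
(17) = -374.86
(18) = 50.50
(19) = -4.36
(20) = -1.10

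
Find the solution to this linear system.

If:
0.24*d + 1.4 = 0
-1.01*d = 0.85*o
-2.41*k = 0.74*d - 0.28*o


Then:
d = -5.83
k = 2.60
o = 6.93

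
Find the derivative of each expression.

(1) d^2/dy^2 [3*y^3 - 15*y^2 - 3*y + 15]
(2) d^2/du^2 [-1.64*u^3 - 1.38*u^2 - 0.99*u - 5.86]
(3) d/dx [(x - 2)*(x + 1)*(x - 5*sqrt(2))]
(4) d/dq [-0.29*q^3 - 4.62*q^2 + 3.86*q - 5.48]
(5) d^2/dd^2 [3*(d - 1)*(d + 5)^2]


(1) = 18*y - 30
(2) = -9.84*u - 2.76
(3) = 3*x^2 - 10*sqrt(2)*x - 2*x - 2 + 5*sqrt(2)
(4) = -0.87*q^2 - 9.24*q + 3.86
(5) = 18*d + 54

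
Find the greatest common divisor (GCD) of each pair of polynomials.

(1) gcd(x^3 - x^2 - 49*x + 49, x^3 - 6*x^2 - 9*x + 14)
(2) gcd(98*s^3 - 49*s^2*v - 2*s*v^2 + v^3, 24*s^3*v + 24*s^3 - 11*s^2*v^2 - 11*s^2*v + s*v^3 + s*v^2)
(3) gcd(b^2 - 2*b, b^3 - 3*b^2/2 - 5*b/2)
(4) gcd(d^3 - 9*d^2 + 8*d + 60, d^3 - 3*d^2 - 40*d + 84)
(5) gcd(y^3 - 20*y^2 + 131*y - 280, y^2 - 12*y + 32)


(1) = gcd((x - 7)*(x - 1)*(x + 7), (x - 7)*(x - 1)*(x + 2)) = x^2 - 8*x + 7
(2) = 1
(3) = b
(4) = gcd((d - 6)*(d - 5)*(d + 2), (d - 7)*(d - 2)*(d + 6)) = 1
(5) = y - 8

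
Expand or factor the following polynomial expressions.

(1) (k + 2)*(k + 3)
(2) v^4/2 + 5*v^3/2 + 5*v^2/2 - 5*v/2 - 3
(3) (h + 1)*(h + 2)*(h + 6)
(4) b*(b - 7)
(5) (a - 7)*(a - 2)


(1) = k^2 + 5*k + 6
(2) = (v/2 + 1/2)*(v - 1)*(v + 2)*(v + 3)
(3) = h^3 + 9*h^2 + 20*h + 12
(4) = b^2 - 7*b
(5) = a^2 - 9*a + 14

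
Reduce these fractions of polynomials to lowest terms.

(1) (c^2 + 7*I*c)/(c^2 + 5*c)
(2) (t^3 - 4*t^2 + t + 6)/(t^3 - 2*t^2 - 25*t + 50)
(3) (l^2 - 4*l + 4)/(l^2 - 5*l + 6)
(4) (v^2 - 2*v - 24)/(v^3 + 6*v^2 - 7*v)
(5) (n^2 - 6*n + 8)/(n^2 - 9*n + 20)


(1) = (c + 7*I)/(c + 5)
(2) = (t^2 - 2*t - 3)/(t^2 - 25)
(3) = (l - 2)/(l - 3)
(4) = (v^2 - 2*v - 24)/(v^3 + 6*v^2 - 7*v)
(5) = (n - 2)/(n - 5)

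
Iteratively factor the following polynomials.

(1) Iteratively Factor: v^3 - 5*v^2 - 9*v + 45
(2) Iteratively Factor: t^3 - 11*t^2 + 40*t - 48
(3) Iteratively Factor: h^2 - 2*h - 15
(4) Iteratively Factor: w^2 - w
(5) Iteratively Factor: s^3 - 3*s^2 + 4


(1) = (v - 3)*(v^2 - 2*v - 15) = (v - 5)*(v - 3)*(v + 3)
(2) = (t - 4)*(t^2 - 7*t + 12) = (t - 4)^2*(t - 3)
(3) = (h + 3)*(h - 5)
(4) = (w - 1)*(w)
(5) = (s - 2)*(s^2 - s - 2) = (s - 2)^2*(s + 1)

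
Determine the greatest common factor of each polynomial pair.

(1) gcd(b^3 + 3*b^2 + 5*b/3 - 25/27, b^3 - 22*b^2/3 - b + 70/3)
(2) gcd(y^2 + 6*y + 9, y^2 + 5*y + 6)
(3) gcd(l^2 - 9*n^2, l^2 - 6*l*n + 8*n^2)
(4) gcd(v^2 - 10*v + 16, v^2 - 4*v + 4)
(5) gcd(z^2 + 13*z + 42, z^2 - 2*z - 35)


(1) = gcd((b - 1/3)*(b + 5/3)^2, (b - 7)*(b - 2)*(b + 5/3)) = b + 5/3
(2) = y + 3
(3) = gcd((l - 3*n)*(l + 3*n), (l - 4*n)*(l - 2*n)) = 1
(4) = v - 2
(5) = 1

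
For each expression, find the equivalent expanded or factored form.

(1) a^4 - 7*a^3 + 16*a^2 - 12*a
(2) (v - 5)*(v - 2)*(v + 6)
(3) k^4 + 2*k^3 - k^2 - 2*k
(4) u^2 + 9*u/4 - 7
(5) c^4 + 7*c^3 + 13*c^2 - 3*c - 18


(1) = a*(a - 3)*(a - 2)^2
(2) = v^3 - v^2 - 32*v + 60
(3) = k*(k - 1)*(k + 1)*(k + 2)
(4) = (u - 7/4)*(u + 4)
(5) = (c - 1)*(c + 2)*(c + 3)^2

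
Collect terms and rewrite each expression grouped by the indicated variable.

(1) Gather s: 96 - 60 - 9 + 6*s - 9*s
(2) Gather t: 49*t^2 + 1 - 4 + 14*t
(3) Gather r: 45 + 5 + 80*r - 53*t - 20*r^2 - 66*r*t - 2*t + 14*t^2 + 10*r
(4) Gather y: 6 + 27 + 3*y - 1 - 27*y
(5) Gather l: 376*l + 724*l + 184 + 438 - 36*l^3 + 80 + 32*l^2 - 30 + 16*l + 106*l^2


(1) = 27 - 3*s
(2) = 49*t^2 + 14*t - 3
(3) = -20*r^2 + r*(90 - 66*t) + 14*t^2 - 55*t + 50
(4) = 32 - 24*y
(5) = -36*l^3 + 138*l^2 + 1116*l + 672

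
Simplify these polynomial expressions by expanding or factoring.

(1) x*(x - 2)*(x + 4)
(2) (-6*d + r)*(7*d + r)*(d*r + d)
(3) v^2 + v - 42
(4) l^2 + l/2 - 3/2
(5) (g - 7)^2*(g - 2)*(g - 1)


(1) = x^3 + 2*x^2 - 8*x
(2) = -42*d^3*r - 42*d^3 + d^2*r^2 + d^2*r + d*r^3 + d*r^2
(3) = (v - 6)*(v + 7)
(4) = (l - 1)*(l + 3/2)
(5) = g^4 - 17*g^3 + 93*g^2 - 175*g + 98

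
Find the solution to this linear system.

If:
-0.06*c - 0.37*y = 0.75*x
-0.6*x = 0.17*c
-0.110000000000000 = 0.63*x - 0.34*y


Then:
c = 0.35
x = -0.10
y = 0.14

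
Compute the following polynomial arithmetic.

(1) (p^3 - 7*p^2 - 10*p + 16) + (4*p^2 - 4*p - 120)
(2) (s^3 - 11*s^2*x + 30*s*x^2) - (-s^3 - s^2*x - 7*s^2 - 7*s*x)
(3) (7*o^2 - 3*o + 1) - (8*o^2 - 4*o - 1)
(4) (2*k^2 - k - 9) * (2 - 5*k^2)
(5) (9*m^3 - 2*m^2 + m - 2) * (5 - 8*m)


(1) = p^3 - 3*p^2 - 14*p - 104
(2) = 2*s^3 - 10*s^2*x + 7*s^2 + 30*s*x^2 + 7*s*x
(3) = -o^2 + o + 2
(4) = -10*k^4 + 5*k^3 + 49*k^2 - 2*k - 18
(5) = -72*m^4 + 61*m^3 - 18*m^2 + 21*m - 10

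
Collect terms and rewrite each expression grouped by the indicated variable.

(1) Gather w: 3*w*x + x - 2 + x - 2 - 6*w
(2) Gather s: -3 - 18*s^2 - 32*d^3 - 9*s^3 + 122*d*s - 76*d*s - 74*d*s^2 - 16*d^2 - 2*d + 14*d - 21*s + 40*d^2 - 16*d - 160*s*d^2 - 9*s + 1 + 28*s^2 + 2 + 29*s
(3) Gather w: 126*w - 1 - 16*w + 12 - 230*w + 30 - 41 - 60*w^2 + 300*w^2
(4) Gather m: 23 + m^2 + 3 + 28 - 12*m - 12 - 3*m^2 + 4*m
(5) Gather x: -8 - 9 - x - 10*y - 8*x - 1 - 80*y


(1) = w*(3*x - 6) + 2*x - 4
(2) = -32*d^3 + 24*d^2 - 4*d - 9*s^3 + s^2*(10 - 74*d) + s*(-160*d^2 + 46*d - 1)
(3) = 240*w^2 - 120*w
(4) = -2*m^2 - 8*m + 42
(5) = -9*x - 90*y - 18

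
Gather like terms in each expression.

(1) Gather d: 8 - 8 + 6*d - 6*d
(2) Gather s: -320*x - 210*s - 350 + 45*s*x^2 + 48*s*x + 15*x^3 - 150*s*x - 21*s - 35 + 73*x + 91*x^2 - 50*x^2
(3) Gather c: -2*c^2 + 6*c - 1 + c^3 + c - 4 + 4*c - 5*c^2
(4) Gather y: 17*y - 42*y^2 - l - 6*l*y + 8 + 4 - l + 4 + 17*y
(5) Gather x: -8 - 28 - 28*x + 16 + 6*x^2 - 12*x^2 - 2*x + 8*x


(1) = 0
(2) = s*(45*x^2 - 102*x - 231) + 15*x^3 + 41*x^2 - 247*x - 385
(3) = c^3 - 7*c^2 + 11*c - 5
(4) = -2*l - 42*y^2 + y*(34 - 6*l) + 16
(5) = -6*x^2 - 22*x - 20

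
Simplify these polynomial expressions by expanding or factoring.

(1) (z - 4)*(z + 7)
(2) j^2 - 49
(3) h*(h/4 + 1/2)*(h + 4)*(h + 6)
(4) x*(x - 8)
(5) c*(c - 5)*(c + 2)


(1) = z^2 + 3*z - 28
(2) = (j - 7)*(j + 7)
(3) = h^4/4 + 3*h^3 + 11*h^2 + 12*h
(4) = x^2 - 8*x
(5) = c^3 - 3*c^2 - 10*c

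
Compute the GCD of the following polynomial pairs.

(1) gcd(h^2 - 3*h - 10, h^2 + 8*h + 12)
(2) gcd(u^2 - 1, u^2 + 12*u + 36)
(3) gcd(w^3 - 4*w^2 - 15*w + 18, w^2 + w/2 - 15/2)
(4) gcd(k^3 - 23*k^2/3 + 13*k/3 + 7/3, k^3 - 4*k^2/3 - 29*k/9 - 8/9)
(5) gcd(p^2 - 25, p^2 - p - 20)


(1) = h + 2
(2) = 1
(3) = gcd((w - 6)*(w - 1)*(w + 3), (w - 5/2)*(w + 3)) = w + 3
(4) = k + 1/3
(5) = gcd((p - 5)*(p + 5), (p - 5)*(p + 4)) = p - 5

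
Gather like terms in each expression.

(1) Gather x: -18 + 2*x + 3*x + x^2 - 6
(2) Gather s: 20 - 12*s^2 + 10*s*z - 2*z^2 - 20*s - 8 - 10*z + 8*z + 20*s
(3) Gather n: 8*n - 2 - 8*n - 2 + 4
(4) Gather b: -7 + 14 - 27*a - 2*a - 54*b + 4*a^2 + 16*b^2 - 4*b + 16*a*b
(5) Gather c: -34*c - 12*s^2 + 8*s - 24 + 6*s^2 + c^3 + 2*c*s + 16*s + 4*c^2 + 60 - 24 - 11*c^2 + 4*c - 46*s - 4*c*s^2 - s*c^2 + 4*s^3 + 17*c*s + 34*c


(1) = x^2 + 5*x - 24
(2) = -12*s^2 + 10*s*z - 2*z^2 - 2*z + 12
(3) = 0
(4) = 4*a^2 - 29*a + 16*b^2 + b*(16*a - 58) + 7
(5) = c^3 + c^2*(-s - 7) + c*(-4*s^2 + 19*s + 4) + 4*s^3 - 6*s^2 - 22*s + 12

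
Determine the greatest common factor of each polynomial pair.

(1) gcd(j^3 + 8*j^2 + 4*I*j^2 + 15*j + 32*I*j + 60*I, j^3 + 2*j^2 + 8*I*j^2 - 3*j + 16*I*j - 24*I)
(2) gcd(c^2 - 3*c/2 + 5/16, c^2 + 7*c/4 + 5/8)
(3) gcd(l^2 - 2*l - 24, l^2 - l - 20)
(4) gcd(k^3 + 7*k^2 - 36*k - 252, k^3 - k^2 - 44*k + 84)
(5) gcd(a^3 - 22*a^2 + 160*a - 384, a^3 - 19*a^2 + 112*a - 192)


(1) = gcd((j + 3)*(j + 5)*(j + 4*I), (j - 1)*(j + 3)*(j + 8*I)) = j + 3
(2) = gcd((c - 5/4)*(c - 1/4), (c + 1/2)*(c + 5/4)) = 1
(3) = l + 4
(4) = k^2 + k - 42
(5) = a^2 - 16*a + 64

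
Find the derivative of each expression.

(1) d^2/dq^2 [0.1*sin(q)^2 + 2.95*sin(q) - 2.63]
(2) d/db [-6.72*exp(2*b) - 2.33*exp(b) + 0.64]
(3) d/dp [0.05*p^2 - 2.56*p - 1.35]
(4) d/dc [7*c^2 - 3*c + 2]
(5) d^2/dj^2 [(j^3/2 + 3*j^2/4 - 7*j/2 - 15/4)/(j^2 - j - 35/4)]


(1) = -2.95*sin(q) + 0.2*cos(2*q)
(2) = (-13.44*exp(b) - 2.33)*exp(b)
(3) = 0.1*p - 2.56
(4) = 14*c - 3
(5) = 2*(136*j^3 + 1380*j^2 + 2190*j + 3295)/(64*j^6 - 192*j^5 - 1488*j^4 + 3296*j^3 + 13020*j^2 - 14700*j - 42875)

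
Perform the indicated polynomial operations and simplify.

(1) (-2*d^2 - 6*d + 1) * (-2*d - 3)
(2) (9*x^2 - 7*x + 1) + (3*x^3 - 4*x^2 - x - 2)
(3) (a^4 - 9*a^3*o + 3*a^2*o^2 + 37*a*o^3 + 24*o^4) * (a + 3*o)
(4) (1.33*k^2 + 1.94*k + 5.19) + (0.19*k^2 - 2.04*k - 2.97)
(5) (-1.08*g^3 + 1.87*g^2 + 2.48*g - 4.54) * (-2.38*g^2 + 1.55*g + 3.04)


(1) = 4*d^3 + 18*d^2 + 16*d - 3
(2) = 3*x^3 + 5*x^2 - 8*x - 1
(3) = a^5 - 6*a^4*o - 24*a^3*o^2 + 46*a^2*o^3 + 135*a*o^4 + 72*o^5
(4) = 1.52*k^2 - 0.1*k + 2.22
(5) = 2.5704*g^5 - 6.1246*g^4 - 6.2871*g^3 + 20.334*g^2 + 0.5022*g - 13.8016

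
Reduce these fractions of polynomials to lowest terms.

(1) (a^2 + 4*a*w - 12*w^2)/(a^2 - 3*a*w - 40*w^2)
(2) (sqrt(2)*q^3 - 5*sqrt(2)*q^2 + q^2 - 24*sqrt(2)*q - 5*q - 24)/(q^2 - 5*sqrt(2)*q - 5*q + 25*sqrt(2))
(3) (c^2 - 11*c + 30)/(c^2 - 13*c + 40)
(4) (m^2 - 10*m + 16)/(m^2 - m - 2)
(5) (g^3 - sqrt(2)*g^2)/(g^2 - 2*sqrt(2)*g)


(1) = (-a^2 - 4*a*w + 12*w^2)/(-a^2 + 3*a*w + 40*w^2)
(2) = (sqrt(2)*q^3 + q^2*(1 - 5*sqrt(2)) + q*(-24*sqrt(2) - 5) - 24)/(q^2 + q*(-5*sqrt(2) - 5) + 25*sqrt(2))
(3) = (c - 6)/(c - 8)
(4) = (m - 8)/(m + 1)
(5) = (g^2 - sqrt(2)*g)/(g - 2*sqrt(2))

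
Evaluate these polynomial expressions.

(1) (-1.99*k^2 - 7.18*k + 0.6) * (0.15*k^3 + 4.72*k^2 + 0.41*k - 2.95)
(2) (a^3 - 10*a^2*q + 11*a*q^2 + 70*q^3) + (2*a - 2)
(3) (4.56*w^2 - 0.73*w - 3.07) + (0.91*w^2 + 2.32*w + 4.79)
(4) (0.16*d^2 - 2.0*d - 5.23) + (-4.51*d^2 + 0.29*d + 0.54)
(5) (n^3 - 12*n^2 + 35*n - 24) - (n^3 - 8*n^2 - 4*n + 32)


(1) = -0.2985*k^5 - 10.4698*k^4 - 34.6155*k^3 + 5.7587*k^2 + 21.427*k - 1.77
(2) = a^3 - 10*a^2*q + 11*a*q^2 + 2*a + 70*q^3 - 2
(3) = 5.47*w^2 + 1.59*w + 1.72
(4) = -4.35*d^2 - 1.71*d - 4.69
(5) = -4*n^2 + 39*n - 56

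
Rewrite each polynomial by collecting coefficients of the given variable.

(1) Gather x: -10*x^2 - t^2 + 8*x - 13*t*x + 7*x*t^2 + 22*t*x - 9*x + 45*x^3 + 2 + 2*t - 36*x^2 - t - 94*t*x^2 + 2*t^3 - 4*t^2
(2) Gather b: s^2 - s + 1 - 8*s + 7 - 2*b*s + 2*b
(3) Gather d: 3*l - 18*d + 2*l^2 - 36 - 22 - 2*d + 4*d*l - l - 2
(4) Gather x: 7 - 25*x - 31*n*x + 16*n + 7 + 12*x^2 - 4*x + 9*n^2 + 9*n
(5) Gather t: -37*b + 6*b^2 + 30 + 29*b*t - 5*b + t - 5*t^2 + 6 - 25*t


(1) = 2*t^3 - 5*t^2 + t + 45*x^3 + x^2*(-94*t - 46) + x*(7*t^2 + 9*t - 1) + 2
(2) = b*(2 - 2*s) + s^2 - 9*s + 8
(3) = d*(4*l - 20) + 2*l^2 + 2*l - 60
(4) = 9*n^2 + 25*n + 12*x^2 + x*(-31*n - 29) + 14
(5) = 6*b^2 - 42*b - 5*t^2 + t*(29*b - 24) + 36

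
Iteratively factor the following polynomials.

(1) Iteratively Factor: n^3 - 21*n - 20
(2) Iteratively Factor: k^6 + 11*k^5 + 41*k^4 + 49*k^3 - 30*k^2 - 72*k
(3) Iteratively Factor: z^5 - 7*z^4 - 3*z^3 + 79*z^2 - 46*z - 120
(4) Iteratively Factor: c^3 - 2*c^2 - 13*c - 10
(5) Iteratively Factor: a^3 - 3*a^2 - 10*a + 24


(1) = (n - 5)*(n^2 + 5*n + 4) = (n - 5)*(n + 4)*(n + 1)
(2) = (k + 2)*(k^5 + 9*k^4 + 23*k^3 + 3*k^2 - 36*k) = (k + 2)*(k + 3)*(k^4 + 6*k^3 + 5*k^2 - 12*k) = (k + 2)*(k + 3)*(k + 4)*(k^3 + 2*k^2 - 3*k) = k*(k + 2)*(k + 3)*(k + 4)*(k^2 + 2*k - 3) = k*(k - 1)*(k + 2)*(k + 3)*(k + 4)*(k + 3)
(3) = (z - 2)*(z^4 - 5*z^3 - 13*z^2 + 53*z + 60) = (z - 2)*(z + 3)*(z^3 - 8*z^2 + 11*z + 20) = (z - 5)*(z - 2)*(z + 3)*(z^2 - 3*z - 4) = (z - 5)*(z - 4)*(z - 2)*(z + 3)*(z + 1)
(4) = (c - 5)*(c^2 + 3*c + 2) = (c - 5)*(c + 1)*(c + 2)
(5) = (a - 4)*(a^2 + a - 6) = (a - 4)*(a - 2)*(a + 3)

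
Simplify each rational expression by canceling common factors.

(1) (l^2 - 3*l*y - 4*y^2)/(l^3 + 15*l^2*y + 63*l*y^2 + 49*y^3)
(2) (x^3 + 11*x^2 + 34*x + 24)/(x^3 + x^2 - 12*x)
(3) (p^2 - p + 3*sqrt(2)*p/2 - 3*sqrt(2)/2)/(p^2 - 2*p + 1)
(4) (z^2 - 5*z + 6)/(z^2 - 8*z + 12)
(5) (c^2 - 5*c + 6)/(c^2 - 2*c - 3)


(1) = (l - 4*y)/(l^2 + 14*l*y + 49*y^2)
(2) = (x^2 + 7*x + 6)/(x^2 - 3*x)
(3) = (2*p + 3*sqrt(2))/(2*p - 2)
(4) = (z - 3)/(z - 6)
(5) = (c - 2)/(c + 1)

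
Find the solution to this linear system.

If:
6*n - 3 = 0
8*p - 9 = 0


Then:
n = 1/2
p = 9/8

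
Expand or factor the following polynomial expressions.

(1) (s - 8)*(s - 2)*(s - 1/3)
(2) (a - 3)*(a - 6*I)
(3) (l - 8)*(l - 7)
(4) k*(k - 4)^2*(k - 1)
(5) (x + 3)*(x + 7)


(1) = s^3 - 31*s^2/3 + 58*s/3 - 16/3
(2) = a^2 - 3*a - 6*I*a + 18*I
(3) = l^2 - 15*l + 56
(4) = k^4 - 9*k^3 + 24*k^2 - 16*k
(5) = x^2 + 10*x + 21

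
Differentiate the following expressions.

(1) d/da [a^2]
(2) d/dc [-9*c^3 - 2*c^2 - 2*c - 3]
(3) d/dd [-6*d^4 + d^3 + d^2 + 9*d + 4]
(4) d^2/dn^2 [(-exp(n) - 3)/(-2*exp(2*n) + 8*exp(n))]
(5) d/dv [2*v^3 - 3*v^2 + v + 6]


(1) = 2*a
(2) = -27*c^2 - 4*c - 2
(3) = -24*d^3 + 3*d^2 + 2*d + 9
(4) = (exp(3*n) + 16*exp(2*n) - 36*exp(n) + 48)*exp(-n)/(2*(exp(3*n) - 12*exp(2*n) + 48*exp(n) - 64))
(5) = 6*v^2 - 6*v + 1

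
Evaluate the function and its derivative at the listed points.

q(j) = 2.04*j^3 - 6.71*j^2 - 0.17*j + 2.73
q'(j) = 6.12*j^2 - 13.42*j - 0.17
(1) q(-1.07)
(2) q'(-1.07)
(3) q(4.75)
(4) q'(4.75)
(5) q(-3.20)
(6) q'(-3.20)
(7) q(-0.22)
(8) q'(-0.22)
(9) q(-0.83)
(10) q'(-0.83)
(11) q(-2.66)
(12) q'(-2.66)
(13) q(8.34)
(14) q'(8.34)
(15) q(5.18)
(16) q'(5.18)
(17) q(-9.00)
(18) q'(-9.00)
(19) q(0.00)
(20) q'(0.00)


(1) = -7.27
(2) = 21.20
(3) = 69.16
(4) = 74.17
(5) = -132.28
(6) = 105.44
(7) = 2.42
(8) = 3.08
(9) = -2.92
(10) = 15.18
(11) = -82.69
(12) = 78.83
(13) = 717.99
(14) = 313.59
(15) = 105.35
(16) = 94.53
(17) = -2026.41
(18) = 616.33
(19) = 2.73
(20) = -0.17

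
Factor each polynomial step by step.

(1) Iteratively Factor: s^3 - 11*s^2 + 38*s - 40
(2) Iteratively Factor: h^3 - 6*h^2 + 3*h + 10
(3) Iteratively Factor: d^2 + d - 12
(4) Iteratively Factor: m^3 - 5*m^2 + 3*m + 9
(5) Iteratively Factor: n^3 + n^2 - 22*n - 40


(1) = (s - 2)*(s^2 - 9*s + 20) = (s - 4)*(s - 2)*(s - 5)
(2) = (h + 1)*(h^2 - 7*h + 10) = (h - 5)*(h + 1)*(h - 2)
(3) = (d - 3)*(d + 4)
(4) = (m - 3)*(m^2 - 2*m - 3) = (m - 3)*(m + 1)*(m - 3)
(5) = (n + 4)*(n^2 - 3*n - 10) = (n + 2)*(n + 4)*(n - 5)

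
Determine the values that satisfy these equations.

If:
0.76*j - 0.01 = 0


Then:
j = 0.01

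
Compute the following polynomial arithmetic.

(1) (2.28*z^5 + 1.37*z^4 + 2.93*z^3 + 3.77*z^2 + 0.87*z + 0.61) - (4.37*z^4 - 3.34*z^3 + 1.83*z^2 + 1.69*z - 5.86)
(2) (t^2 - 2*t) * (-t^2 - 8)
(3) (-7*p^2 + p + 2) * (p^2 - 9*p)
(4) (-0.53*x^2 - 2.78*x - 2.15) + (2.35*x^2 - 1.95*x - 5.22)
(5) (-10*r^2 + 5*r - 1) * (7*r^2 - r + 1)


(1) = 2.28*z^5 - 3.0*z^4 + 6.27*z^3 + 1.94*z^2 - 0.82*z + 6.47
(2) = -t^4 + 2*t^3 - 8*t^2 + 16*t
(3) = -7*p^4 + 64*p^3 - 7*p^2 - 18*p
(4) = 1.82*x^2 - 4.73*x - 7.37
(5) = -70*r^4 + 45*r^3 - 22*r^2 + 6*r - 1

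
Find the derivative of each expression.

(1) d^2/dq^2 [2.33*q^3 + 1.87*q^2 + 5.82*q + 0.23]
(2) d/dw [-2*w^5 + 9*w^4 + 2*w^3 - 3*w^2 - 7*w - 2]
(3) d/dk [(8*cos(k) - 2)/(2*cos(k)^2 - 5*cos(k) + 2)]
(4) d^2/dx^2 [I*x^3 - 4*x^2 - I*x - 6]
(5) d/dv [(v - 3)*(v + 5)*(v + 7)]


(1) = 13.98*q + 3.74
(2) = -10*w^4 + 36*w^3 + 6*w^2 - 6*w - 7
(3) = 2*(8*cos(k)^2 - 4*cos(k) - 3)*sin(k)/((cos(k) - 2)^2*(2*cos(k) - 1)^2)
(4) = 6*I*x - 8
(5) = 3*v^2 + 18*v - 1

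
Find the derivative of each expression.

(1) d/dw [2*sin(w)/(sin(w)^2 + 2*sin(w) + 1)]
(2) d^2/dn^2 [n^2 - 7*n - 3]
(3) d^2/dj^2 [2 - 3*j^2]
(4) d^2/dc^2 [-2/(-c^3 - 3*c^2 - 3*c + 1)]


(1) = 2*(1 - sin(w))*cos(w)/(sin(w) + 1)^3
(2) = 2
(3) = -6
(4) = 12*(-(c + 1)*(c^3 + 3*c^2 + 3*c - 1) + 3*(c^2 + 2*c + 1)^2)/(c^3 + 3*c^2 + 3*c - 1)^3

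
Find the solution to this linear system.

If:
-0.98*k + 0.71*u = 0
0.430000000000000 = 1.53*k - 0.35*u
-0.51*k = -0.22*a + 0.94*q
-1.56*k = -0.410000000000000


Then:
No Solution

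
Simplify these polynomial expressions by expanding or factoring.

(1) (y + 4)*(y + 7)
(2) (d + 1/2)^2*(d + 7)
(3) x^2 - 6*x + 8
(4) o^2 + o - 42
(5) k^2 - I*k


(1) = y^2 + 11*y + 28
(2) = d^3 + 8*d^2 + 29*d/4 + 7/4
(3) = (x - 4)*(x - 2)
(4) = (o - 6)*(o + 7)
(5) = k*(k - I)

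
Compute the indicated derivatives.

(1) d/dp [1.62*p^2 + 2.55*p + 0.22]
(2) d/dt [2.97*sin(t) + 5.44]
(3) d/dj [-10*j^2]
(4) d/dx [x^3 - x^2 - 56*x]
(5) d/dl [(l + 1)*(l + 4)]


(1) = 3.24*p + 2.55
(2) = 2.97*cos(t)
(3) = -20*j
(4) = 3*x^2 - 2*x - 56
(5) = 2*l + 5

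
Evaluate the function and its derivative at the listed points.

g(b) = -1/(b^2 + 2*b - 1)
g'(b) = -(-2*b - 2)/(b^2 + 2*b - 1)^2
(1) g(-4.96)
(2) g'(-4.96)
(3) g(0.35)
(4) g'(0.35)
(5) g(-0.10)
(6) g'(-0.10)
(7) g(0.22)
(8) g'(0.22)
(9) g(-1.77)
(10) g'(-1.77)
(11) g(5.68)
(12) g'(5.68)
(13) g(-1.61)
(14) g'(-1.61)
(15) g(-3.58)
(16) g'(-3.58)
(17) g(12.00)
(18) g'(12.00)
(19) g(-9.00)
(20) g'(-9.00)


(1) = -0.07
(2) = -0.04
(3) = 5.63
(4) = 85.70
(5) = 0.84
(6) = 1.27
(7) = 1.95
(8) = 9.32
(9) = 0.71
(10) = -0.78
(11) = -0.02
(12) = 0.01
(13) = 0.61
(14) = -0.46
(15) = -0.21
(16) = -0.24
(17) = -0.01
(18) = 0.00
(19) = -0.02
(20) = -0.00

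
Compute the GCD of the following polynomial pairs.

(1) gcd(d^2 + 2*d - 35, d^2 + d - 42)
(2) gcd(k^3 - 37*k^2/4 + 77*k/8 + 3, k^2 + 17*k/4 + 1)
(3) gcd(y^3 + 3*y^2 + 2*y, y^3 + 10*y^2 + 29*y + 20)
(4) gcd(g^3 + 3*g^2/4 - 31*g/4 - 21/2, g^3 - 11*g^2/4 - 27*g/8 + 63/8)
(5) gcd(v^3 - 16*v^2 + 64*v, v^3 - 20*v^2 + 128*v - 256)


(1) = d + 7
(2) = gcd((k - 8)*(k - 3/2)*(k + 1/4), (k + 1/4)*(k + 4)) = k + 1/4
(3) = y + 1
(4) = gcd((g - 3)*(g + 7/4)*(g + 2), (g - 3)*(g - 3/2)*(g + 7/4)) = g^2 - 5*g/4 - 21/4
(5) = gcd(v*(v - 8)^2, (v - 8)^2*(v - 4)) = v^2 - 16*v + 64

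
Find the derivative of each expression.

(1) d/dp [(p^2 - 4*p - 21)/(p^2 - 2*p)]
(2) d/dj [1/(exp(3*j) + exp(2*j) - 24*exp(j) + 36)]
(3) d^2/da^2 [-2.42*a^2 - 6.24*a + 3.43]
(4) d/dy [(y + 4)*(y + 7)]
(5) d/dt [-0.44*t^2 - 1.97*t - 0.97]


(1) = 2*(p^2 + 21*p - 21)/(p^2*(p^2 - 4*p + 4))
(2) = (-3*exp(2*j) - 2*exp(j) + 24)*exp(j)/(exp(3*j) + exp(2*j) - 24*exp(j) + 36)^2
(3) = -4.84000000000000
(4) = 2*y + 11
(5) = -0.88*t - 1.97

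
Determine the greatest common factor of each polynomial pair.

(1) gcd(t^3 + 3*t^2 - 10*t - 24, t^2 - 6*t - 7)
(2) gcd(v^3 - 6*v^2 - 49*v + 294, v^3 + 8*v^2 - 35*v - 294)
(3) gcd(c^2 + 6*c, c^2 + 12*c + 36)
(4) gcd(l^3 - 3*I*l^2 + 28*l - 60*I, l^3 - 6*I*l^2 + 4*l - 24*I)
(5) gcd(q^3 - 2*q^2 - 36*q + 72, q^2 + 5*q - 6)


(1) = 1
(2) = v^2 + v - 42
(3) = c + 6
(4) = gcd((l - 6*I)*(l - 2*I)*(l + 5*I), (l - 6*I)*(l - 2*I)*(l + 2*I)) = l^2 - 8*I*l - 12
(5) = gcd((q - 6)*(q - 2)*(q + 6), (q - 1)*(q + 6)) = q + 6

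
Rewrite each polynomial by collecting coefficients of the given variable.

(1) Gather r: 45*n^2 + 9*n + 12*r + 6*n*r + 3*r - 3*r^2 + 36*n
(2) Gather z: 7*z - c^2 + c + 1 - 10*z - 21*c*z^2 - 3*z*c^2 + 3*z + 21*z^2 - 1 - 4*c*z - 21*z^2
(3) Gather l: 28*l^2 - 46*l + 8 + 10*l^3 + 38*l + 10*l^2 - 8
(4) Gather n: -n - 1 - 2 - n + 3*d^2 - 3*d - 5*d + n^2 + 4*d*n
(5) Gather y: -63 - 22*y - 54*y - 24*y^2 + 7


(1) = 45*n^2 + 45*n - 3*r^2 + r*(6*n + 15)
(2) = -c^2 - 21*c*z^2 + c + z*(-3*c^2 - 4*c)
(3) = 10*l^3 + 38*l^2 - 8*l
(4) = 3*d^2 - 8*d + n^2 + n*(4*d - 2) - 3
(5) = -24*y^2 - 76*y - 56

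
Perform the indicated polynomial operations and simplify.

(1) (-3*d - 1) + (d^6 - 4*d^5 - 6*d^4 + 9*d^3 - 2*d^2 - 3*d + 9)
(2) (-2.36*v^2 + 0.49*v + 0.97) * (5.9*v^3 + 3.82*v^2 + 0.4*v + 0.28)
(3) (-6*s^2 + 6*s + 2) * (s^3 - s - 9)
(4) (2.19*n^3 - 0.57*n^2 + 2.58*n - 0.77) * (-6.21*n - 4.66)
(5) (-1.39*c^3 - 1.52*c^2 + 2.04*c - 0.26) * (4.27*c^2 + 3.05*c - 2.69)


(1) = d^6 - 4*d^5 - 6*d^4 + 9*d^3 - 2*d^2 - 6*d + 8
(2) = -13.924*v^5 - 6.1242*v^4 + 6.6508*v^3 + 3.2406*v^2 + 0.5252*v + 0.2716
(3) = -6*s^5 + 6*s^4 + 8*s^3 + 48*s^2 - 56*s - 18
(4) = -13.5999*n^4 - 6.6657*n^3 - 13.3656*n^2 - 7.2411*n + 3.5882
(5) = -5.9353*c^5 - 10.7299*c^4 + 7.8139*c^3 + 9.2006*c^2 - 6.2806*c + 0.6994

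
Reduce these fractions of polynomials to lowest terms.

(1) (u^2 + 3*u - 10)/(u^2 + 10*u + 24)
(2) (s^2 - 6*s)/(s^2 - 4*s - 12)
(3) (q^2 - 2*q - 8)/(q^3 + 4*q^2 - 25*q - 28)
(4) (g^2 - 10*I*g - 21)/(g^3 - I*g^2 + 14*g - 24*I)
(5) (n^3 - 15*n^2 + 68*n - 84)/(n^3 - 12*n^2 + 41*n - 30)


(1) = (u^2 + 3*u - 10)/(u^2 + 10*u + 24)
(2) = s/(s + 2)
(3) = (q + 2)/(q^2 + 8*q + 7)
(4) = (g - 7*I)/(g^2 + 2*I*g + 8)
(5) = (n^2 - 9*n + 14)/(n^2 - 6*n + 5)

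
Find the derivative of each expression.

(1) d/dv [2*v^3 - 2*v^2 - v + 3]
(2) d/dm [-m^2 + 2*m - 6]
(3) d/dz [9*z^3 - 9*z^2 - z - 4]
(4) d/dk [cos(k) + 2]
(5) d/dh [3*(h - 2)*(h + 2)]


(1) = 6*v^2 - 4*v - 1
(2) = 2 - 2*m
(3) = 27*z^2 - 18*z - 1
(4) = -sin(k)
(5) = 6*h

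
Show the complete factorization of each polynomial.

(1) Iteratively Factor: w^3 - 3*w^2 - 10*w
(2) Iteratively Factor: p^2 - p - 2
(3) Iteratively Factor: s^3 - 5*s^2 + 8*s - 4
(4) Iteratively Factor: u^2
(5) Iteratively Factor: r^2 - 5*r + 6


(1) = (w - 5)*(w^2 + 2*w) = (w - 5)*(w + 2)*(w)
(2) = (p + 1)*(p - 2)
(3) = (s - 2)*(s^2 - 3*s + 2) = (s - 2)*(s - 1)*(s - 2)
(4) = (u)*(u)
(5) = (r - 2)*(r - 3)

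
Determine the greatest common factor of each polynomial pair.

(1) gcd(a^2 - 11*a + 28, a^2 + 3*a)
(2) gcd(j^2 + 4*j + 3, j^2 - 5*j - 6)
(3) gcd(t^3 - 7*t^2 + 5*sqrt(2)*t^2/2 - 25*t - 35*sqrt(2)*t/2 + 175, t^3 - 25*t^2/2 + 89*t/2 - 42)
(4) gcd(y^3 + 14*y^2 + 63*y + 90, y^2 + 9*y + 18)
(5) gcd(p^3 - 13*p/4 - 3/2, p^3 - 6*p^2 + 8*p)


(1) = gcd((a - 7)*(a - 4), a*(a + 3)) = 1
(2) = gcd((j + 1)*(j + 3), (j - 6)*(j + 1)) = j + 1
(3) = gcd((t - 7)*(t - 5*sqrt(2)/2)*(t + 5*sqrt(2)), (t - 7)*(t - 4)*(t - 3/2)) = t - 7
(4) = y^2 + 9*y + 18
(5) = gcd((p - 2)*(p + 1/2)*(p + 3/2), p*(p - 4)*(p - 2)) = p - 2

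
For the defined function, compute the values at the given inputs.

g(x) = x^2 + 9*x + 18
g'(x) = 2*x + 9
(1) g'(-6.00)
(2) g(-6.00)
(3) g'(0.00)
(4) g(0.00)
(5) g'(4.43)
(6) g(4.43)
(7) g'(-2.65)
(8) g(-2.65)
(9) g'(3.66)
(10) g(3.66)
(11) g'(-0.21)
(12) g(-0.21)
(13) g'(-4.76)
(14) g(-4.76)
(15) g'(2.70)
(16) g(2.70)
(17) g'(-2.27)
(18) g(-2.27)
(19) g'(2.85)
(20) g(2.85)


(1) = -3.00
(2) = 0.00
(3) = 9.00
(4) = 18.00
(5) = 17.86
(6) = 77.49
(7) = 3.70
(8) = 1.17
(9) = 16.32
(10) = 64.34
(11) = 8.58
(12) = 16.15
(13) = -0.52
(14) = -2.18
(15) = 14.40
(16) = 49.59
(17) = 4.46
(18) = 2.72
(19) = 14.70
(20) = 51.77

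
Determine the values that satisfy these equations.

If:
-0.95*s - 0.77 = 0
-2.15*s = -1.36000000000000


Then:
No Solution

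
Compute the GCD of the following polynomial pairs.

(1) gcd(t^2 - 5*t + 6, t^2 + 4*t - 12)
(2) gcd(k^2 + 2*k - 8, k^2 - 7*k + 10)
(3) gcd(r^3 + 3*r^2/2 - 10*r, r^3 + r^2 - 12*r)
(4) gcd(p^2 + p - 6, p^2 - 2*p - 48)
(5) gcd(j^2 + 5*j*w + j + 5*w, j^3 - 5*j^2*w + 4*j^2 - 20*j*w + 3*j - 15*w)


(1) = gcd((t - 3)*(t - 2), (t - 2)*(t + 6)) = t - 2
(2) = k - 2
(3) = r^2 + 4*r
(4) = 1
(5) = j + 1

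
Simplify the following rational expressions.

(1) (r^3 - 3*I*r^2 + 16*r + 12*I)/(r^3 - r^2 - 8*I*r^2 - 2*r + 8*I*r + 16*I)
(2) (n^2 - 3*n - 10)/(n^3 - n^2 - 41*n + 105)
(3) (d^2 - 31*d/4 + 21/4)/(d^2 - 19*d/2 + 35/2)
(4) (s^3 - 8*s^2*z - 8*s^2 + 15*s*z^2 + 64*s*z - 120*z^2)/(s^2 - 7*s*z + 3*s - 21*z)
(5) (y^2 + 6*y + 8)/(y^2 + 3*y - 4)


(1) = (r^3 - 3*I*r^2 + 16*r + 12*I)/(r^3 + r^2*(-1 - 8*I) + r*(-2 + 8*I) + 16*I)
(2) = (n + 2)/(n^2 + 4*n - 21)
(3) = (4*d - 3)/(4*d - 10)
(4) = (-s^3 + 8*s^2*z + 8*s^2 - 15*s*z^2 - 64*s*z + 120*z^2)/(-s^2 + 7*s*z - 3*s + 21*z)
(5) = (y + 2)/(y - 1)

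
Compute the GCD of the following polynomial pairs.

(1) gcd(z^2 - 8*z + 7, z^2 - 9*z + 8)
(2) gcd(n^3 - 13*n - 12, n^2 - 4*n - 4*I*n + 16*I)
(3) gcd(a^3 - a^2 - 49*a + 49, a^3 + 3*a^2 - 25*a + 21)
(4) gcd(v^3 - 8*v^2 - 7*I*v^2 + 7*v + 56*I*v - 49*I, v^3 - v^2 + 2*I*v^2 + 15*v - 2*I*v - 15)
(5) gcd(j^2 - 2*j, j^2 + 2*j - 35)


(1) = gcd((z - 7)*(z - 1), (z - 8)*(z - 1)) = z - 1
(2) = gcd((n - 4)*(n + 1)*(n + 3), (n - 4)*(n - 4*I)) = n - 4
(3) = a^2 + 6*a - 7
(4) = gcd((v - 7)*(v - 1)*(v - 7*I), (v - 1)*(v - 3*I)*(v + 5*I)) = v - 1
(5) = 1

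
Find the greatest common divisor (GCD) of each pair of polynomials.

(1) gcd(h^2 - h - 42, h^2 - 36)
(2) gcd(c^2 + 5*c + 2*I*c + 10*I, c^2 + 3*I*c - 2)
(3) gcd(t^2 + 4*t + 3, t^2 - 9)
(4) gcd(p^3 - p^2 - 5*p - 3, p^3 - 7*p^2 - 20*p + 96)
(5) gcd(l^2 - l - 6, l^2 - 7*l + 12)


(1) = gcd((h - 7)*(h + 6), (h - 6)*(h + 6)) = h + 6
(2) = c + 2*I
(3) = t + 3
(4) = gcd((p - 3)*(p + 1)^2, (p - 8)*(p - 3)*(p + 4)) = p - 3
(5) = l - 3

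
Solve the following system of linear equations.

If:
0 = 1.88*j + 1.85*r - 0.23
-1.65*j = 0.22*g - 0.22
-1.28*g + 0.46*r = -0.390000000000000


Then:
g = 0.32
j = 0.09
r = 0.03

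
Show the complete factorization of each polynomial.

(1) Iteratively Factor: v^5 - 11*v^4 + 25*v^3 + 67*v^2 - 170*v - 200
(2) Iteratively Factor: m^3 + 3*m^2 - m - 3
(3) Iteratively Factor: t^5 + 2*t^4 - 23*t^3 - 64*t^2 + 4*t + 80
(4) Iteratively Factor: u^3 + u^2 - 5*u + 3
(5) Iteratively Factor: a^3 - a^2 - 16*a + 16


(1) = (v + 1)*(v^4 - 12*v^3 + 37*v^2 + 30*v - 200) = (v - 4)*(v + 1)*(v^3 - 8*v^2 + 5*v + 50) = (v - 5)*(v - 4)*(v + 1)*(v^2 - 3*v - 10) = (v - 5)*(v - 4)*(v + 1)*(v + 2)*(v - 5)
(2) = (m - 1)*(m^2 + 4*m + 3) = (m - 1)*(m + 1)*(m + 3)
(3) = (t + 2)*(t^4 - 23*t^2 - 18*t + 40) = (t - 1)*(t + 2)*(t^3 + t^2 - 22*t - 40) = (t - 1)*(t + 2)*(t + 4)*(t^2 - 3*t - 10) = (t - 1)*(t + 2)^2*(t + 4)*(t - 5)
(4) = (u - 1)*(u^2 + 2*u - 3) = (u - 1)*(u + 3)*(u - 1)
(5) = (a - 4)*(a^2 + 3*a - 4) = (a - 4)*(a - 1)*(a + 4)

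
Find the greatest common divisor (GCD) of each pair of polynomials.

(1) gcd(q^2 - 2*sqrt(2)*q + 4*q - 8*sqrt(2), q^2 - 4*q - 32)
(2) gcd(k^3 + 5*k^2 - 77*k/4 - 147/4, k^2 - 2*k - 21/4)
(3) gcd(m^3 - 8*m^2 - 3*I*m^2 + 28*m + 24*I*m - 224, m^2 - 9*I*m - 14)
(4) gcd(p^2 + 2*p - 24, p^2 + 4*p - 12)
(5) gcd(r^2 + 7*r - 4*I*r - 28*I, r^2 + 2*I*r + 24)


(1) = q + 4
(2) = k^2 - 2*k - 21/4
(3) = m - 7*I
(4) = gcd((p - 4)*(p + 6), (p - 2)*(p + 6)) = p + 6
(5) = r - 4*I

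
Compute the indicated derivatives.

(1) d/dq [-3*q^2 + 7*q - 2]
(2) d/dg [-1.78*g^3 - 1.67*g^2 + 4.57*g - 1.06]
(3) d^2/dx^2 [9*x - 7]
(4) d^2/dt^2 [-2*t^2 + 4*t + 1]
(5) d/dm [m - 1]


(1) = 7 - 6*q
(2) = -5.34*g^2 - 3.34*g + 4.57
(3) = 0
(4) = -4
(5) = 1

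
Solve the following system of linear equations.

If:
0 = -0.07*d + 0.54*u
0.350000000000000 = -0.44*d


Then:
d = -0.80
u = -0.10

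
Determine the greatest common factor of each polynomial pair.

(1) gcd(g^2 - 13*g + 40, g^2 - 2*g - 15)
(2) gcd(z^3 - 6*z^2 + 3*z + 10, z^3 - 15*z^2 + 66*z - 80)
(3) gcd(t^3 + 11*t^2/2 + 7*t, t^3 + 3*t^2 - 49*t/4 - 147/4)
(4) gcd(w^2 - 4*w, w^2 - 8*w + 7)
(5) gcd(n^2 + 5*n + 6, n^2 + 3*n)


(1) = gcd((g - 8)*(g - 5), (g - 5)*(g + 3)) = g - 5
(2) = gcd((z - 5)*(z - 2)*(z + 1), (z - 8)*(z - 5)*(z - 2)) = z^2 - 7*z + 10
(3) = t + 7/2
(4) = 1
(5) = gcd((n + 2)*(n + 3), n*(n + 3)) = n + 3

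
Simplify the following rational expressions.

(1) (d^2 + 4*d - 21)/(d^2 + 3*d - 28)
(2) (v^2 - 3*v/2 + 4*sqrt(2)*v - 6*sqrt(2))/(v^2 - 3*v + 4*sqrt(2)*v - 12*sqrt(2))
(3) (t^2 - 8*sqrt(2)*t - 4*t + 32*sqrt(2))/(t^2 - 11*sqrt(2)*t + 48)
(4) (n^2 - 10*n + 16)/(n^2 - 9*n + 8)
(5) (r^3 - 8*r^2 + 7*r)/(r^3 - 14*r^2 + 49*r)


(1) = (d - 3)/(d - 4)
(2) = (2*v - 3)/(2*v - 6)
(3) = (t - 4)/(t - 3*sqrt(2))
(4) = (n - 2)/(n - 1)
(5) = (r - 1)/(r - 7)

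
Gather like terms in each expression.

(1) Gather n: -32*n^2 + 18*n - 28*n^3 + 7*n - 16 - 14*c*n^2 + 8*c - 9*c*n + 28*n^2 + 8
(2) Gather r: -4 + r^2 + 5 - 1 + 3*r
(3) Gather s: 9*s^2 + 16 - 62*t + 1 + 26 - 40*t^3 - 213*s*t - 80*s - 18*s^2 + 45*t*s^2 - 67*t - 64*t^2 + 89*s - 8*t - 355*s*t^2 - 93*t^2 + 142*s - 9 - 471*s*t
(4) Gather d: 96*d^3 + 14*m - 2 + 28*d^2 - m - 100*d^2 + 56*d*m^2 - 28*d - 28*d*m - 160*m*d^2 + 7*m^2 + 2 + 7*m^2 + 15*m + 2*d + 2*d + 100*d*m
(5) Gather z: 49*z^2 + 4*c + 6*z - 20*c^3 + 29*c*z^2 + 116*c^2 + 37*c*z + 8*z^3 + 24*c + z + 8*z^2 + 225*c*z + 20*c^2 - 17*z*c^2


(1) = 8*c - 28*n^3 + n^2*(-14*c - 4) + n*(25 - 9*c) - 8
(2) = r^2 + 3*r
(3) = s^2*(45*t - 9) + s*(-355*t^2 - 684*t + 151) - 40*t^3 - 157*t^2 - 137*t + 34
(4) = 96*d^3 + d^2*(-160*m - 72) + d*(56*m^2 + 72*m - 24) + 14*m^2 + 28*m
(5) = -20*c^3 + 136*c^2 + 28*c + 8*z^3 + z^2*(29*c + 57) + z*(-17*c^2 + 262*c + 7)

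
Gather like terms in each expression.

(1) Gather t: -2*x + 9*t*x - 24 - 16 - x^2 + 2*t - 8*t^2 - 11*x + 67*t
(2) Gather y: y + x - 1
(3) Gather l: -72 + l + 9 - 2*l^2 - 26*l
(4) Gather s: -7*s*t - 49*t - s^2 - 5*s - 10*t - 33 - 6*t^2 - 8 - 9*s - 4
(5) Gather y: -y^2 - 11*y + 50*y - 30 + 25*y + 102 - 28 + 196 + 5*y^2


(1) = -8*t^2 + t*(9*x + 69) - x^2 - 13*x - 40
(2) = x + y - 1
(3) = -2*l^2 - 25*l - 63
(4) = -s^2 + s*(-7*t - 14) - 6*t^2 - 59*t - 45
(5) = 4*y^2 + 64*y + 240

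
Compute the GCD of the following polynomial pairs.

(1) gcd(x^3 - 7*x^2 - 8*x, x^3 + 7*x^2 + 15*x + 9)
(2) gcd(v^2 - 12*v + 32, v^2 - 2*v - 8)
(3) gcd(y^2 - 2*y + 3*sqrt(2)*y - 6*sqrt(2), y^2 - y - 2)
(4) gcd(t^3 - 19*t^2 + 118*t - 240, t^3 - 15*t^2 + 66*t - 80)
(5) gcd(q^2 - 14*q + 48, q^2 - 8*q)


(1) = gcd(x*(x - 8)*(x + 1), (x + 1)*(x + 3)^2) = x + 1
(2) = gcd((v - 8)*(v - 4), (v - 4)*(v + 2)) = v - 4
(3) = gcd((y - 2)*(y + 3*sqrt(2)), (y - 2)*(y + 1)) = y - 2
(4) = t^2 - 13*t + 40
(5) = gcd((q - 8)*(q - 6), q*(q - 8)) = q - 8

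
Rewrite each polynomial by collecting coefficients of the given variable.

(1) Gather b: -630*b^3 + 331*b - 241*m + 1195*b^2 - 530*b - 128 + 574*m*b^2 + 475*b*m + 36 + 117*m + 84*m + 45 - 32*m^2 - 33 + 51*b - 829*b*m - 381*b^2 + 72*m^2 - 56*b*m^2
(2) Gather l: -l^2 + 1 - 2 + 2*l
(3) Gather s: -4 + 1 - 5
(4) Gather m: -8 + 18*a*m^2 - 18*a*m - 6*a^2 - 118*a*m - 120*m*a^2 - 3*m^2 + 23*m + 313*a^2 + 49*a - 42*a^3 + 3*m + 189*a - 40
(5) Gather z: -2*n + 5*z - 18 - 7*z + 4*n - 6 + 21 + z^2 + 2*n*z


(1) = -630*b^3 + b^2*(574*m + 814) + b*(-56*m^2 - 354*m - 148) + 40*m^2 - 40*m - 80
(2) = -l^2 + 2*l - 1
(3) = -8
(4) = -42*a^3 + 307*a^2 + 238*a + m^2*(18*a - 3) + m*(-120*a^2 - 136*a + 26) - 48
(5) = 2*n + z^2 + z*(2*n - 2) - 3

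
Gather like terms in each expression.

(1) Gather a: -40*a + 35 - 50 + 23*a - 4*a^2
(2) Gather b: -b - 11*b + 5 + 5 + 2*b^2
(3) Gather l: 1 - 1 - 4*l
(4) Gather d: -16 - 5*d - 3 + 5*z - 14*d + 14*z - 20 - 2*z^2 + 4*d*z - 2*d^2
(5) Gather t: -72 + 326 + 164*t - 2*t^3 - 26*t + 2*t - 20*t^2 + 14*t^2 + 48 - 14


(1) = -4*a^2 - 17*a - 15
(2) = 2*b^2 - 12*b + 10
(3) = -4*l
(4) = -2*d^2 + d*(4*z - 19) - 2*z^2 + 19*z - 39
(5) = -2*t^3 - 6*t^2 + 140*t + 288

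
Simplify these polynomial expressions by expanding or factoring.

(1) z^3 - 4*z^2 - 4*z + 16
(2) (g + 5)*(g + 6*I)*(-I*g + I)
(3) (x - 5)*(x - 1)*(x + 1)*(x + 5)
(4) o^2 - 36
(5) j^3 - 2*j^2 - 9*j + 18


(1) = (z - 4)*(z - 2)*(z + 2)
(2) = -I*g^3 + 6*g^2 - 4*I*g^2 + 24*g + 5*I*g - 30
(3) = x^4 - 26*x^2 + 25
(4) = (o - 6)*(o + 6)
(5) = (j - 3)*(j - 2)*(j + 3)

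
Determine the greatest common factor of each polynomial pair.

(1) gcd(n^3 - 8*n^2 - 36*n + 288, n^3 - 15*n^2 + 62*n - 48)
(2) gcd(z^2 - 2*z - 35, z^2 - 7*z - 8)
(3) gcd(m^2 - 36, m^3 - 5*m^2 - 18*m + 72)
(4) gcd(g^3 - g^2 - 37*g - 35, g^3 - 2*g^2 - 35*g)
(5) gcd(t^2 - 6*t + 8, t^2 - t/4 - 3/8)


(1) = n^2 - 14*n + 48
(2) = 1
(3) = gcd((m - 6)*(m + 6), (m - 6)*(m - 3)*(m + 4)) = m - 6
(4) = g^2 - 2*g - 35
(5) = gcd((t - 4)*(t - 2), (t - 3/4)*(t + 1/2)) = 1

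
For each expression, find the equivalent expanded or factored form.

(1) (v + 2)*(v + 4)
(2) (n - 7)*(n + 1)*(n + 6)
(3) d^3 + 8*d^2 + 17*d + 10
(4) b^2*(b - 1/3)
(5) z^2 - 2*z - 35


(1) = v^2 + 6*v + 8
(2) = n^3 - 43*n - 42
(3) = (d + 1)*(d + 2)*(d + 5)
(4) = b^3 - b^2/3
(5) = (z - 7)*(z + 5)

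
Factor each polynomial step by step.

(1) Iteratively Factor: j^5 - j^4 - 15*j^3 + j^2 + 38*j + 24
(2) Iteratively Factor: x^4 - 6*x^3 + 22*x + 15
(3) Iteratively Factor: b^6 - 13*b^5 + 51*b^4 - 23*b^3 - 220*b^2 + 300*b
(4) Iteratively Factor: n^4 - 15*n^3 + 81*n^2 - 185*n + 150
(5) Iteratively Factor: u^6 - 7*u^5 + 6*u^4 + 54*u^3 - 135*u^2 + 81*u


(1) = (j - 4)*(j^4 + 3*j^3 - 3*j^2 - 11*j - 6) = (j - 4)*(j - 2)*(j^3 + 5*j^2 + 7*j + 3) = (j - 4)*(j - 2)*(j + 3)*(j^2 + 2*j + 1) = (j - 4)*(j - 2)*(j + 1)*(j + 3)*(j + 1)
(2) = (x + 1)*(x^3 - 7*x^2 + 7*x + 15) = (x - 5)*(x + 1)*(x^2 - 2*x - 3) = (x - 5)*(x + 1)^2*(x - 3)
(3) = (b - 2)*(b^5 - 11*b^4 + 29*b^3 + 35*b^2 - 150*b) = b*(b - 2)*(b^4 - 11*b^3 + 29*b^2 + 35*b - 150) = b*(b - 3)*(b - 2)*(b^3 - 8*b^2 + 5*b + 50) = b*(b - 5)*(b - 3)*(b - 2)*(b^2 - 3*b - 10) = b*(b - 5)*(b - 3)*(b - 2)*(b + 2)*(b - 5)
(4) = (n - 2)*(n^3 - 13*n^2 + 55*n - 75) = (n - 5)*(n - 2)*(n^2 - 8*n + 15) = (n - 5)*(n - 3)*(n - 2)*(n - 5)
(5) = (u - 3)*(u^5 - 4*u^4 - 6*u^3 + 36*u^2 - 27*u) = (u - 3)*(u + 3)*(u^4 - 7*u^3 + 15*u^2 - 9*u) = u*(u - 3)*(u + 3)*(u^3 - 7*u^2 + 15*u - 9) = u*(u - 3)^2*(u + 3)*(u^2 - 4*u + 3) = u*(u - 3)^3*(u + 3)*(u - 1)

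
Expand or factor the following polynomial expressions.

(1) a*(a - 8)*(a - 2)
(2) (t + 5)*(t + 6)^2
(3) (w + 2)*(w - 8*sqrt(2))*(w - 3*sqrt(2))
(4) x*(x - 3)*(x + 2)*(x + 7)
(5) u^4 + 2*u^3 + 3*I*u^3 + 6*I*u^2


(1) = a^3 - 10*a^2 + 16*a
(2) = t^3 + 17*t^2 + 96*t + 180
(3) = w^3 - 11*sqrt(2)*w^2 + 2*w^2 - 22*sqrt(2)*w + 48*w + 96
(4) = x^4 + 6*x^3 - 13*x^2 - 42*x
(5) = u^2*(u + 2)*(u + 3*I)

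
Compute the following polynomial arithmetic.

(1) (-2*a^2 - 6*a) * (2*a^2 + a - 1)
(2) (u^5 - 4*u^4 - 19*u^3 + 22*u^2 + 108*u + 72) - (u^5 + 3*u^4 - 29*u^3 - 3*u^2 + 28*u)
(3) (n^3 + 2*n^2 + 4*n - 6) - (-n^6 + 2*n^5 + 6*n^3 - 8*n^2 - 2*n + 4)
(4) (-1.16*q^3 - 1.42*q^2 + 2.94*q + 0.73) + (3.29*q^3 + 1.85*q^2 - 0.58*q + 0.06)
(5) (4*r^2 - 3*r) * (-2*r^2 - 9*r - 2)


(1) = -4*a^4 - 14*a^3 - 4*a^2 + 6*a
(2) = -7*u^4 + 10*u^3 + 25*u^2 + 80*u + 72
(3) = n^6 - 2*n^5 - 5*n^3 + 10*n^2 + 6*n - 10
(4) = 2.13*q^3 + 0.43*q^2 + 2.36*q + 0.79
(5) = -8*r^4 - 30*r^3 + 19*r^2 + 6*r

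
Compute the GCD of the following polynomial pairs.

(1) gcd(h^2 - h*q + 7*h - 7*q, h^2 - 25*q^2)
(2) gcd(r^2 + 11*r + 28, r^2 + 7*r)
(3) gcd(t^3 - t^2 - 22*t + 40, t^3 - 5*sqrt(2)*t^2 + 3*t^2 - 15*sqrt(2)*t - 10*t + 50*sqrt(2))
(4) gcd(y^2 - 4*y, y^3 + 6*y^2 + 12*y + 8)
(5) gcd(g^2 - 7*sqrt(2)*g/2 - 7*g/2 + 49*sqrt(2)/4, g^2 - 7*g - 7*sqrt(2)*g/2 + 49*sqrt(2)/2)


(1) = gcd((h + 7)*(h - q), (h - 5*q)*(h + 5*q)) = 1
(2) = r + 7
(3) = t^2 + 3*t - 10
(4) = gcd(y*(y - 4), (y + 2)^3) = 1
(5) = g - 7*sqrt(2)/2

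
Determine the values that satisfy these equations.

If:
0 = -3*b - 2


Then:
b = -2/3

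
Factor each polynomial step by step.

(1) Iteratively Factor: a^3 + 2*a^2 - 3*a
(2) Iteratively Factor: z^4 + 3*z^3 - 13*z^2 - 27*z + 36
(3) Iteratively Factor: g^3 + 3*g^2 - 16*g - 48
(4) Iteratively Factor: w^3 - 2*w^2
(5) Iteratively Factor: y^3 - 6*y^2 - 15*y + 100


(1) = (a)*(a^2 + 2*a - 3) = a*(a + 3)*(a - 1)
(2) = (z - 1)*(z^3 + 4*z^2 - 9*z - 36) = (z - 3)*(z - 1)*(z^2 + 7*z + 12) = (z - 3)*(z - 1)*(z + 3)*(z + 4)
(3) = (g + 4)*(g^2 - g - 12) = (g + 3)*(g + 4)*(g - 4)
(4) = (w - 2)*(w^2) = w*(w - 2)*(w)
(5) = (y + 4)*(y^2 - 10*y + 25) = (y - 5)*(y + 4)*(y - 5)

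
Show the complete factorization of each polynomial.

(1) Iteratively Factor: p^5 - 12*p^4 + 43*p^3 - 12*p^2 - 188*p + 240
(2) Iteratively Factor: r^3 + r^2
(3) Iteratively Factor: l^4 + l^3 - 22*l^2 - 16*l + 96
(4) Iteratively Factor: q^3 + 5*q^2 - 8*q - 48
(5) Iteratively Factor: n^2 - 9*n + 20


(1) = (p - 4)*(p^4 - 8*p^3 + 11*p^2 + 32*p - 60) = (p - 5)*(p - 4)*(p^3 - 3*p^2 - 4*p + 12) = (p - 5)*(p - 4)*(p - 3)*(p^2 - 4) = (p - 5)*(p - 4)*(p - 3)*(p + 2)*(p - 2)
(2) = (r)*(r^2 + r) = r*(r + 1)*(r)
(3) = (l - 4)*(l^3 + 5*l^2 - 2*l - 24) = (l - 4)*(l - 2)*(l^2 + 7*l + 12) = (l - 4)*(l - 2)*(l + 3)*(l + 4)
(4) = (q + 4)*(q^2 + q - 12) = (q + 4)^2*(q - 3)
(5) = (n - 5)*(n - 4)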